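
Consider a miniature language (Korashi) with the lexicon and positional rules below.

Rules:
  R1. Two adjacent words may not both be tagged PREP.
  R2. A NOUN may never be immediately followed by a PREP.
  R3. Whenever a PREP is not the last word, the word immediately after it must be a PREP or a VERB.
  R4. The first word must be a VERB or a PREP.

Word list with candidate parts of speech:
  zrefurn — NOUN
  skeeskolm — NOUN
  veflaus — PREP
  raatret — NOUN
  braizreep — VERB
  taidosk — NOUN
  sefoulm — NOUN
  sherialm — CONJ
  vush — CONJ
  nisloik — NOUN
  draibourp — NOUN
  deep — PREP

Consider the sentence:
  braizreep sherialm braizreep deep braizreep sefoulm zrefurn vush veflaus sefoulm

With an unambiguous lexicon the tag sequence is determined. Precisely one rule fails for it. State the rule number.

3

Fixed tagging: VERB CONJ VERB PREP VERB NOUN NOUN CONJ PREP NOUN.
Checking each rule: R1 ✓, R2 ✓, R3 ✗, R4 ✓.
Only rule 3 fails.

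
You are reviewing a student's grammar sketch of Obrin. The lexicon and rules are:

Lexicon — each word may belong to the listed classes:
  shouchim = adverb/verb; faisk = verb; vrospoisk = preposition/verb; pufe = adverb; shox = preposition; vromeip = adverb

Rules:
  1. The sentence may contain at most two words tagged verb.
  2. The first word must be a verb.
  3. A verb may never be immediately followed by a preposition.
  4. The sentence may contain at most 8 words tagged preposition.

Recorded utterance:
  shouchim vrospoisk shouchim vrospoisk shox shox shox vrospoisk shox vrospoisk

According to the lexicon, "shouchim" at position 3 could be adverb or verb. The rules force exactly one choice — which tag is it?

adverb

Candidates per position — 1:shouchim {adverb,verb}; 2:vrospoisk {preposition,verb}; 3:shouchim {adverb,verb}; 4:vrospoisk {preposition,verb}; 5:shox {preposition}; 6:shox {preposition}; 7:shox {preposition}; 8:vrospoisk {preposition,verb}; 9:shox {preposition}; 10:vrospoisk {preposition,verb}.
Position 1: tagging it adverb would leave rule 2 unsatisfiable, so it must be verb.
Position 2: tagging it preposition would leave rule 3 unsatisfiable, so it must be verb.
Position 3: tagging it verb would leave rule 1 unsatisfiable, so it must be adverb.
Position 4: tagging it verb would leave rule 1 unsatisfiable, so it must be preposition.
Position 8: tagging it verb would leave rule 1 unsatisfiable, so it must be preposition.
Position 10: tagging it verb would leave rule 1 unsatisfiable, so it must be preposition.
The only consistent sequence is: verb verb adverb preposition preposition preposition preposition preposition preposition preposition.
Check: rule 1 ok; rule 2 ok; rule 3 ok; rule 4 ok.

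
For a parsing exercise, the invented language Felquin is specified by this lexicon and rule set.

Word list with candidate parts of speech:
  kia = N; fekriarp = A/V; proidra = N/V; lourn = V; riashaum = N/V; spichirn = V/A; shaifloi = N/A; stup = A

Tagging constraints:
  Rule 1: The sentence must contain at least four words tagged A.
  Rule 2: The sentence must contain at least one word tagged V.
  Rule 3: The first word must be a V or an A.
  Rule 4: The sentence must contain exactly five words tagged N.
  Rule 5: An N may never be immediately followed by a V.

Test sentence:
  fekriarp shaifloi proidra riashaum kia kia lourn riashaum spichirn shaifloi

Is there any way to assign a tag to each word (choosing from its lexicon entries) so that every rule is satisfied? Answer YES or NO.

Candidates per position — 1:fekriarp {A,V}; 2:shaifloi {N,A}; 3:proidra {N,V}; 4:riashaum {N,V}; 5:kia {N}; 6:kia {N}; 7:lourn {V}; 8:riashaum {N,V}; 9:spichirn {V,A}; 10:shaifloi {N,A}.
Rule 5 cannot be satisfied by any choice of tags from the lexicon.
So there is no consistent tagging.

NO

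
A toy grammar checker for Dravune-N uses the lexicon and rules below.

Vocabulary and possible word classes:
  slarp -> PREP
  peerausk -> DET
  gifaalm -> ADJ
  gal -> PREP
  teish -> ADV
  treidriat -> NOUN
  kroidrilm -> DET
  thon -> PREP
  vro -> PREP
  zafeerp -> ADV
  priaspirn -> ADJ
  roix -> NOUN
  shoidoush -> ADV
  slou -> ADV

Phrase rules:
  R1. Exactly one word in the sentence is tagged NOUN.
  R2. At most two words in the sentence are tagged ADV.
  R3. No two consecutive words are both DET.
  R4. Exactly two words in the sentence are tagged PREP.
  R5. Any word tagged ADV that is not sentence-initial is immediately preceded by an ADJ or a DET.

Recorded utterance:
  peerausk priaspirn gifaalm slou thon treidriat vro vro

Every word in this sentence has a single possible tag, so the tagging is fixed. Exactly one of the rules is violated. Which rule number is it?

4

Fixed tagging: DET ADJ ADJ ADV PREP NOUN PREP PREP.
Applying the rules: R1 holds, R2 holds, R3 holds, R4 violated, R5 holds.
Only rule 4 fails.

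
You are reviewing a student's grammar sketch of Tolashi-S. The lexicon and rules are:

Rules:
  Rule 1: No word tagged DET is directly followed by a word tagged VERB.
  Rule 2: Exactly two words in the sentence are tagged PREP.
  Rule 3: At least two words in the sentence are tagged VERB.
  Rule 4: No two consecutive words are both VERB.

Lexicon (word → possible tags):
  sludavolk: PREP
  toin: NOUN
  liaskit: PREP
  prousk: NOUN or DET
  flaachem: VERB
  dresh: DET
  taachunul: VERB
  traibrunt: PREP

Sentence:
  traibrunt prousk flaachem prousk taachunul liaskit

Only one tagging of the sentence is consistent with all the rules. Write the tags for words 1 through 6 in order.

PREP NOUN VERB NOUN VERB PREP

Candidates per position — 1:traibrunt {PREP}; 2:prousk {NOUN,DET}; 3:flaachem {VERB}; 4:prousk {NOUN,DET}; 5:taachunul {VERB}; 6:liaskit {PREP}.
At position 2, choosing DET makes rule 1 impossible to satisfy; hence NOUN.
At position 4, choosing DET makes rule 1 impossible to satisfy; hence NOUN.
That leaves exactly one tagging: PREP NOUN VERB NOUN VERB PREP.
Checking: rule 1 holds; rule 2 holds; rule 3 holds; rule 4 holds.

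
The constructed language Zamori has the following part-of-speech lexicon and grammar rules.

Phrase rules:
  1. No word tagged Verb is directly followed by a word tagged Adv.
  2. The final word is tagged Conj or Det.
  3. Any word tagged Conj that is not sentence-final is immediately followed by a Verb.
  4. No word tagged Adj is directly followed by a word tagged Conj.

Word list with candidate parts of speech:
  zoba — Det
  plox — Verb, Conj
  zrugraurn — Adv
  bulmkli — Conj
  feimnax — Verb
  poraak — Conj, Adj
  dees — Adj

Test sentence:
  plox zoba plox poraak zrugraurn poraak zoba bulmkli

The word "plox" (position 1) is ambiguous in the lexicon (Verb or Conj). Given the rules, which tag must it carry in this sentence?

Candidates per position — 1:plox {Verb,Conj}; 2:zoba {Det}; 3:plox {Verb,Conj}; 4:poraak {Conj,Adj}; 5:zrugraurn {Adv}; 6:poraak {Conj,Adj}; 7:zoba {Det}; 8:bulmkli {Conj}.
At position 1, choosing Conj makes rule 3 impossible to satisfy; hence Verb.
At position 3, choosing Conj makes rule 3 impossible to satisfy; hence Verb.
At position 4, choosing Conj makes rule 3 impossible to satisfy; hence Adj.
At position 6, choosing Conj makes rule 3 impossible to satisfy; hence Adj.
The only consistent sequence is: Verb Det Verb Adj Adv Adj Det Conj.
Verifying each rule — rule 1 ok; rule 2 ok; rule 3 ok; rule 4 ok.

Verb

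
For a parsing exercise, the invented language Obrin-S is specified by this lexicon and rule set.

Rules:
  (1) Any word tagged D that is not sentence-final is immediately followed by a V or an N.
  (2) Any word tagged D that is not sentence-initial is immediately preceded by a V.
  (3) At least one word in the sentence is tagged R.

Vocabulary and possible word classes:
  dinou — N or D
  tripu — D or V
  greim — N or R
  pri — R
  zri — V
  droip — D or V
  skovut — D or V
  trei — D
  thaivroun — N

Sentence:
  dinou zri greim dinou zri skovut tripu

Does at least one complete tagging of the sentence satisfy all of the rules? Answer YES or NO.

Candidates per position — 1:dinou {N,D}; 2:zri {V}; 3:greim {N,R}; 4:dinou {N,D}; 5:zri {V}; 6:skovut {D,V}; 7:tripu {D,V}.
One satisfying assignment: D V R N V V D.
Verifying each rule — rule 1 holds; rule 2 holds; rule 3 holds.

YES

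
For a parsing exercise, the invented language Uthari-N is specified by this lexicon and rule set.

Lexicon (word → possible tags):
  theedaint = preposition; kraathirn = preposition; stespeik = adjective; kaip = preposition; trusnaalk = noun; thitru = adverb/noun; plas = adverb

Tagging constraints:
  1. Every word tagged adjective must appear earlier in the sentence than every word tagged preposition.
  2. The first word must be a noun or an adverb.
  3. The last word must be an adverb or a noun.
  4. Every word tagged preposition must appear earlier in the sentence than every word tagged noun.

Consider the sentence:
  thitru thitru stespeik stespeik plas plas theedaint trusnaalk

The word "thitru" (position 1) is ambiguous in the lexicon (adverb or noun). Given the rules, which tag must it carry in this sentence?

Candidates per position — 1:thitru {adverb,noun}; 2:thitru {adverb,noun}; 3:stespeik {adjective}; 4:stespeik {adjective}; 5:plas {adverb}; 6:plas {adverb}; 7:theedaint {preposition}; 8:trusnaalk {noun}.
Position 1: tagging it noun would leave rule 4 unsatisfiable, so it must be adverb.
Position 2: tagging it noun would leave rule 4 unsatisfiable, so it must be adverb.
The unique satisfying tagging is: adverb adverb adjective adjective adverb adverb preposition noun.
Checking: rule 1 ✓; rule 2 ✓; rule 3 ✓; rule 4 ✓.

adverb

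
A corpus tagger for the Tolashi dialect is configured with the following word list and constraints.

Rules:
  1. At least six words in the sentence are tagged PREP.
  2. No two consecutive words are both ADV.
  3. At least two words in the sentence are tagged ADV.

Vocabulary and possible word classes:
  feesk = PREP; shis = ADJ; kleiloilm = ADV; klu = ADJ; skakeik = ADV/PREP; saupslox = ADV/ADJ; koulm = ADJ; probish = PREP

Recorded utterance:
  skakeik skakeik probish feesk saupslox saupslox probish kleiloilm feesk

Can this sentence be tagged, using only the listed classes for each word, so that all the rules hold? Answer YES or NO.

YES

Candidates per position — 1:skakeik {ADV,PREP}; 2:skakeik {ADV,PREP}; 3:probish {PREP}; 4:feesk {PREP}; 5:saupslox {ADV,ADJ}; 6:saupslox {ADV,ADJ}; 7:probish {PREP}; 8:kleiloilm {ADV}; 9:feesk {PREP}.
One satisfying assignment: PREP PREP PREP PREP ADV ADJ PREP ADV PREP.
Verifying each rule — rule 1 ok; rule 2 ok; rule 3 ok.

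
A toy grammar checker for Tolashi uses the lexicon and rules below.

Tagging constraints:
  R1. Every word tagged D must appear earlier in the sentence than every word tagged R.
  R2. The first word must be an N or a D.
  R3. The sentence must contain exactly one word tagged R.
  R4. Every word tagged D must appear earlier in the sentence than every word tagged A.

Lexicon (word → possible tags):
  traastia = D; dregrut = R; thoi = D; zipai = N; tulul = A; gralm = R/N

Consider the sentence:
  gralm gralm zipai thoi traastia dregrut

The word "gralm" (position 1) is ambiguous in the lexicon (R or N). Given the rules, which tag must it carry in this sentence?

Candidates per position — 1:gralm {R,N}; 2:gralm {R,N}; 3:zipai {N}; 4:thoi {D}; 5:traastia {D}; 6:dregrut {R}.
Position 1: R is ruled out by rule 1; that leaves N.
Position 2: R is ruled out by rule 1; that leaves N.
The only consistent sequence is: N N N D D R.
Rule-by-rule: rule 1 ✓; rule 2 ✓; rule 3 ✓; rule 4 ✓.

N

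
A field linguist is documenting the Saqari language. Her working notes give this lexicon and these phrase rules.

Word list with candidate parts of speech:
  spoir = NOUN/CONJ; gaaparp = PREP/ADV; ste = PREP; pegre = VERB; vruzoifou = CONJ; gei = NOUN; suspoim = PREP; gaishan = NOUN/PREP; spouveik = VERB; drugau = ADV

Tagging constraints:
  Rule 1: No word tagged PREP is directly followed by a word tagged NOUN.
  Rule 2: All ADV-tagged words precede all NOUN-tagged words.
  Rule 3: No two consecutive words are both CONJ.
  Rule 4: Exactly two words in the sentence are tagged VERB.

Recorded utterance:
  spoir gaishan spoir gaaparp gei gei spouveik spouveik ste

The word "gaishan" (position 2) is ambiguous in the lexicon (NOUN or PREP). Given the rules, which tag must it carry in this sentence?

Candidates per position — 1:spoir {NOUN,CONJ}; 2:gaishan {NOUN,PREP}; 3:spoir {NOUN,CONJ}; 4:gaaparp {PREP,ADV}; 5:gei {NOUN}; 6:gei {NOUN}; 7:spouveik {VERB}; 8:spouveik {VERB}; 9:ste {PREP}.
At position 4, choosing PREP makes rule 1 impossible to satisfy; hence ADV.
At position 1, choosing NOUN makes rule 2 impossible to satisfy; hence CONJ.
At position 2, choosing NOUN makes rule 2 impossible to satisfy; hence PREP.
At position 3, choosing NOUN makes rule 1 impossible to satisfy; hence CONJ.
The only consistent sequence is: CONJ PREP CONJ ADV NOUN NOUN VERB VERB PREP.
Verifying each rule — rule 1 holds; rule 2 holds; rule 3 holds; rule 4 holds.

PREP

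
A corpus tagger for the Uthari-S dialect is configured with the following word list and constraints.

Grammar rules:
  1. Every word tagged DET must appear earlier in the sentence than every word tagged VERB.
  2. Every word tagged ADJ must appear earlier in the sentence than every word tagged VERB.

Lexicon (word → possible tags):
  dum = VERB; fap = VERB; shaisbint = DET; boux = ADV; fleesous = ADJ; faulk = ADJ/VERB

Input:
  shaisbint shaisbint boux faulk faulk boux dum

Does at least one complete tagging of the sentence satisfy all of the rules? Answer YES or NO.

Candidates per position — 1:shaisbint {DET}; 2:shaisbint {DET}; 3:boux {ADV}; 4:faulk {ADJ,VERB}; 5:faulk {ADJ,VERB}; 6:boux {ADV}; 7:dum {VERB}.
One satisfying assignment: DET DET ADV VERB VERB ADV VERB.
Checking: rule 1 satisfied; rule 2 satisfied.

YES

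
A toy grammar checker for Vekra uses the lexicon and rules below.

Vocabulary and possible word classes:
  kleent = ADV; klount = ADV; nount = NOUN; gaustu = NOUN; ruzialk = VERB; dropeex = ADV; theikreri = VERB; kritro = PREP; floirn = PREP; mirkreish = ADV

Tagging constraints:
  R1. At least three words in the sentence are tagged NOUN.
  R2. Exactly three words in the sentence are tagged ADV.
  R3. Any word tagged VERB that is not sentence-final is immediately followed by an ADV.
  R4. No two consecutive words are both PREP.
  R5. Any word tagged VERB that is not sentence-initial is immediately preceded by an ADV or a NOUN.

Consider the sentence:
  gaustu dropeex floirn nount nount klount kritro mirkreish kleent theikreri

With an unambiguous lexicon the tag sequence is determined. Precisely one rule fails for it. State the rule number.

Fixed tagging: NOUN ADV PREP NOUN NOUN ADV PREP ADV ADV VERB.
Rule check: R1 ✓, R2 ✗, R3 ✓, R4 ✓, R5 ✓.
Only rule 2 fails.

2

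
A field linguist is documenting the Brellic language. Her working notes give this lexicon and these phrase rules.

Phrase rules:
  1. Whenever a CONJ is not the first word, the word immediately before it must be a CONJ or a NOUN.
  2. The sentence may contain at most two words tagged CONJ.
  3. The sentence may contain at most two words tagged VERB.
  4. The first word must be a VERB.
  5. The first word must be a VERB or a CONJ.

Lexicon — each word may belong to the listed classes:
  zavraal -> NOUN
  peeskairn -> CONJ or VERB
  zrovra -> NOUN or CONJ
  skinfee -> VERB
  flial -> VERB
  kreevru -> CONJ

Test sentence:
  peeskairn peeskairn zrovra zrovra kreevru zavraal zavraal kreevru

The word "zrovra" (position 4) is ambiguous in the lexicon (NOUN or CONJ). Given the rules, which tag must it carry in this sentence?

NOUN

Candidates per position — 1:peeskairn {CONJ,VERB}; 2:peeskairn {CONJ,VERB}; 3:zrovra {NOUN,CONJ}; 4:zrovra {NOUN,CONJ}; 5:kreevru {CONJ}; 6:zavraal {NOUN}; 7:zavraal {NOUN}; 8:kreevru {CONJ}.
Word 1 cannot be CONJ — rule 2 would then fail for every completion. It is VERB.
Word 2 cannot be CONJ — rule 1 would then fail for every completion. It is VERB.
Word 3 cannot be CONJ — rule 1 would then fail for every completion. It is NOUN.
Word 4 cannot be CONJ — rule 2 would then fail for every completion. It is NOUN.
The only consistent sequence is: VERB VERB NOUN NOUN CONJ NOUN NOUN CONJ.
Checking: rule 1 ✓; rule 2 ✓; rule 3 ✓; rule 4 ✓; rule 5 ✓.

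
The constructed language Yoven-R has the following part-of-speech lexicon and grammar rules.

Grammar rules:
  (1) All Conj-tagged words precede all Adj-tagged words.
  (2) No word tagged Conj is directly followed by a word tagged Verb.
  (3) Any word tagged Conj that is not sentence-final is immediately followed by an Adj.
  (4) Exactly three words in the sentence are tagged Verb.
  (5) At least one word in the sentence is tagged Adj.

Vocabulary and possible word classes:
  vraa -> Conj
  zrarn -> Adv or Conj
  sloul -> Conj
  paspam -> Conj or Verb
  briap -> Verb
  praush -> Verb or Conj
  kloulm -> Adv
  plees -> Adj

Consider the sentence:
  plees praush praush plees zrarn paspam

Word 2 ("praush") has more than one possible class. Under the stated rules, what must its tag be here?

Verb

Candidates per position — 1:plees {Adj}; 2:praush {Verb,Conj}; 3:praush {Verb,Conj}; 4:plees {Adj}; 5:zrarn {Adv,Conj}; 6:paspam {Conj,Verb}.
If word 2 were Conj, no tagging could satisfy rule 1; so word 2 is Verb.
If word 3 were Conj, no tagging could satisfy rule 1; so word 3 is Verb.
If word 5 were Conj, no tagging could satisfy rule 1; so word 5 is Adv.
If word 6 were Conj, no tagging could satisfy rule 1; so word 6 is Verb.
So the tagging must be: Adj Verb Verb Adj Adv Verb.
Rule-by-rule: rule 1 ok; rule 2 ok; rule 3 ok; rule 4 ok; rule 5 ok.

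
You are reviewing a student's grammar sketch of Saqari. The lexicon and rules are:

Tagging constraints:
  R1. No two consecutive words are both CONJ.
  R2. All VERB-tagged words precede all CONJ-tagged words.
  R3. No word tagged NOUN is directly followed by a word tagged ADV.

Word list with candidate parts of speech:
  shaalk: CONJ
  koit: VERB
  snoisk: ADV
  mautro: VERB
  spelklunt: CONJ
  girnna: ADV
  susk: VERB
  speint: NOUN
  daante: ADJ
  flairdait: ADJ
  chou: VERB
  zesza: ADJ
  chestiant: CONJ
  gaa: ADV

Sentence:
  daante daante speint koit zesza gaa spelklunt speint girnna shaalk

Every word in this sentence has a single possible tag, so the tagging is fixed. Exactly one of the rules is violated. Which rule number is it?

3

Fixed tagging: ADJ ADJ NOUN VERB ADJ ADV CONJ NOUN ADV CONJ.
Checking each rule: R1 pass, R2 pass, R3 fail.
Only rule 3 fails.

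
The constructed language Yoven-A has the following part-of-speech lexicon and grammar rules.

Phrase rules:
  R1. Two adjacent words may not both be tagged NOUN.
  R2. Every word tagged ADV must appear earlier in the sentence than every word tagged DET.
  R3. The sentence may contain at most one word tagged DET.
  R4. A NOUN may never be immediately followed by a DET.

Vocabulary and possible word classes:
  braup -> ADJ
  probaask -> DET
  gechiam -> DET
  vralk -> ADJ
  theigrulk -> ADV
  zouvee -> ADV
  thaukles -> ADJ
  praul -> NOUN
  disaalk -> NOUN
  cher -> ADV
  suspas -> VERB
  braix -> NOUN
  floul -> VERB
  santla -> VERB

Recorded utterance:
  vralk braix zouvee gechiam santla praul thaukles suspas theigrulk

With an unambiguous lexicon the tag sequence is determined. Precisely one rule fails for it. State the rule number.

2

Fixed tagging: ADJ NOUN ADV DET VERB NOUN ADJ VERB ADV.
Applying the rules: R1 holds, R2 violated, R3 holds, R4 holds.
Only rule 2 fails.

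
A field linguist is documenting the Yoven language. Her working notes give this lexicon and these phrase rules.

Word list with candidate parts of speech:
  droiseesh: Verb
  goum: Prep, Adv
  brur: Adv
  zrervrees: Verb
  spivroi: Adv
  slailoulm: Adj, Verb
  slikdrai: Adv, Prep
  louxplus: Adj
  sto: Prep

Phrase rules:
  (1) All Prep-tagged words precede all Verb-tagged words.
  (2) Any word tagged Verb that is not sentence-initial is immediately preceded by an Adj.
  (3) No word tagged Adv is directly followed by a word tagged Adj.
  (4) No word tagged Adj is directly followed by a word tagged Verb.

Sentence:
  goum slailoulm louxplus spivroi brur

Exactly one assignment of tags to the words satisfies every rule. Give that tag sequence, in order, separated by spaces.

Prep Adj Adj Adv Adv

Candidates per position — 1:goum {Prep,Adv}; 2:slailoulm {Adj,Verb}; 3:louxplus {Adj}; 4:spivroi {Adv}; 5:brur {Adv}.
At position 2, choosing Verb makes rule 2 impossible to satisfy; hence Adj.
At position 1, choosing Adv makes rule 3 impossible to satisfy; hence Prep.
The only consistent sequence is: Prep Adj Adj Adv Adv.
Verifying each rule — rule 1 ok; rule 2 ok; rule 3 ok; rule 4 ok.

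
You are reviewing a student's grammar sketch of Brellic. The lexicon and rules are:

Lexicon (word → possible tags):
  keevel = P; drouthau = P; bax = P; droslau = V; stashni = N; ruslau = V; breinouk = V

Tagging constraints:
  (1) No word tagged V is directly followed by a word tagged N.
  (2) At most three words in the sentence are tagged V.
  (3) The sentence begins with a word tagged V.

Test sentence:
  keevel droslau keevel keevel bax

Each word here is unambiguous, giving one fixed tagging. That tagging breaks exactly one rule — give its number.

Fixed tagging: P V P P P.
Applying the rules: R1 ok, R2 ok, R3 fails.
Only rule 3 fails.

3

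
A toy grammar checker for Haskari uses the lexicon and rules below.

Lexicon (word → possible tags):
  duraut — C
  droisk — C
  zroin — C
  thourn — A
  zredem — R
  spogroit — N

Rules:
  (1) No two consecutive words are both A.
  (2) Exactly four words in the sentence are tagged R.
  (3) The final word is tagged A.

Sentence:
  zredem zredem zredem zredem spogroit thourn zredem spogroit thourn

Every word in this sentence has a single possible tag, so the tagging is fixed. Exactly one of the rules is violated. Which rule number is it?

2

Fixed tagging: R R R R N A R N A.
Applying the rules: R1 ok, R2 fails, R3 ok.
Only rule 2 fails.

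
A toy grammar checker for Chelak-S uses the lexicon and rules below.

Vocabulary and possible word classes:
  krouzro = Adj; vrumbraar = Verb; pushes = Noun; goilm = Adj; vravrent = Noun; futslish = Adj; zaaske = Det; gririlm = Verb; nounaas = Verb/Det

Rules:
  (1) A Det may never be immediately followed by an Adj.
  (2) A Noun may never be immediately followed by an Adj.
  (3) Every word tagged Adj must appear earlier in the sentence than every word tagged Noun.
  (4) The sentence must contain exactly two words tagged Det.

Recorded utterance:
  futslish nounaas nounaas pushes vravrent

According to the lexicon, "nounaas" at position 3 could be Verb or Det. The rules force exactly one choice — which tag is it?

Candidates per position — 1:futslish {Adj}; 2:nounaas {Verb,Det}; 3:nounaas {Verb,Det}; 4:pushes {Noun}; 5:vravrent {Noun}.
Position 2: Verb is ruled out by rule 4; that leaves Det.
Position 3: Verb is ruled out by rule 4; that leaves Det.
That leaves exactly one tagging: Adj Det Det Noun Noun.
Check: rule 1 ok; rule 2 ok; rule 3 ok; rule 4 ok.

Det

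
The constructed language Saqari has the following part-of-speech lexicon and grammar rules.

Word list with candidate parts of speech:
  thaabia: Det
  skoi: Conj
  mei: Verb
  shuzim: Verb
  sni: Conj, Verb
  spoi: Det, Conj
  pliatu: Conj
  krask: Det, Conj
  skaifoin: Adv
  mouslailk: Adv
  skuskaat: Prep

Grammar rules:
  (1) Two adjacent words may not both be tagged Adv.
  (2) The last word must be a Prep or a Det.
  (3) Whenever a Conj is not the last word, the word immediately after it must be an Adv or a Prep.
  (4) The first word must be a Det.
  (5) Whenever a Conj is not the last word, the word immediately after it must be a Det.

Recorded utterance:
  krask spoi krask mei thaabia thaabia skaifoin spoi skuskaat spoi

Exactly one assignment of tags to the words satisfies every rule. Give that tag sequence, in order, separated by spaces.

Det Det Det Verb Det Det Adv Det Prep Det

Candidates per position — 1:krask {Det,Conj}; 2:spoi {Det,Conj}; 3:krask {Det,Conj}; 4:mei {Verb}; 5:thaabia {Det}; 6:thaabia {Det}; 7:skaifoin {Adv}; 8:spoi {Det,Conj}; 9:skuskaat {Prep}; 10:spoi {Det,Conj}.
At position 1, choosing Conj makes rule 3 impossible to satisfy; hence Det.
At position 2, choosing Conj makes rule 3 impossible to satisfy; hence Det.
At position 3, choosing Conj makes rule 3 impossible to satisfy; hence Det.
At position 8, choosing Conj makes rule 5 impossible to satisfy; hence Det.
At position 10, choosing Conj makes rule 2 impossible to satisfy; hence Det.
The only consistent sequence is: Det Det Det Verb Det Det Adv Det Prep Det.
Check: rule 1 satisfied; rule 2 satisfied; rule 3 satisfied; rule 4 satisfied; rule 5 satisfied.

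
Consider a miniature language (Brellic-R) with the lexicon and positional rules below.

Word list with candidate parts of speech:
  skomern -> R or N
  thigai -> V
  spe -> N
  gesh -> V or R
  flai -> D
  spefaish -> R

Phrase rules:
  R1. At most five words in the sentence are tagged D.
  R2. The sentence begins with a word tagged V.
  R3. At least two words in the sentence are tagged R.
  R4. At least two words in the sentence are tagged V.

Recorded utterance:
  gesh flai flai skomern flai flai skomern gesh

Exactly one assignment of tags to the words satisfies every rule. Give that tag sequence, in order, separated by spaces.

Candidates per position — 1:gesh {V,R}; 2:flai {D}; 3:flai {D}; 4:skomern {R,N}; 5:flai {D}; 6:flai {D}; 7:skomern {R,N}; 8:gesh {V,R}.
Word 1 cannot be R — rule 2 would then fail for every completion. It is V.
Word 8 cannot be R — rule 4 would then fail for every completion. It is V.
Word 4 cannot be N — rule 3 would then fail for every completion. It is R.
Word 7 cannot be N — rule 3 would then fail for every completion. It is R.
That leaves exactly one tagging: V D D R D D R V.
Check: rule 1 satisfied; rule 2 satisfied; rule 3 satisfied; rule 4 satisfied.

V D D R D D R V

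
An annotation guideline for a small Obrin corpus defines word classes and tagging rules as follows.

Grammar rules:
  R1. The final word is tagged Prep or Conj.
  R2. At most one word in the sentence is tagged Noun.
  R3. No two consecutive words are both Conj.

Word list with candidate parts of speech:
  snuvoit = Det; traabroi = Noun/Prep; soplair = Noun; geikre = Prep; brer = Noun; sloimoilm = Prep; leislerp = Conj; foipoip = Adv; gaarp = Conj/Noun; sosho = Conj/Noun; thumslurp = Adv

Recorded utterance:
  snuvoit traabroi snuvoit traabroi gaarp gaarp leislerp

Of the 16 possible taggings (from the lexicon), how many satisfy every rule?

Candidates per position — 1:snuvoit {Det}; 2:traabroi {Noun,Prep}; 3:snuvoit {Det}; 4:traabroi {Noun,Prep}; 5:gaarp {Conj,Noun}; 6:gaarp {Conj,Noun}; 7:leislerp {Conj}.
There are 16 candidate sequences in total.
The sequences that satisfy every rule: Det Prep Det Prep Conj Noun Conj.
Count = 1.

1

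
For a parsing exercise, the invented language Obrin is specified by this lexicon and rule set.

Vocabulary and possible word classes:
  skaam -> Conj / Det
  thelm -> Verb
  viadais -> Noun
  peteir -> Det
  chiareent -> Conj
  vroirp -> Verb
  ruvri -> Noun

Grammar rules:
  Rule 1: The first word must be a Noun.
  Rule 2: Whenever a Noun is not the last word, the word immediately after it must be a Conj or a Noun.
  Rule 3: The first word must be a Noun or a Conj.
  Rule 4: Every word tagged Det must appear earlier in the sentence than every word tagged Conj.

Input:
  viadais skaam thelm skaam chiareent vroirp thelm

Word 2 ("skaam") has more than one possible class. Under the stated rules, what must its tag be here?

Candidates per position — 1:viadais {Noun}; 2:skaam {Conj,Det}; 3:thelm {Verb}; 4:skaam {Conj,Det}; 5:chiareent {Conj}; 6:vroirp {Verb}; 7:thelm {Verb}.
Position 2: Det is ruled out by rule 2; that leaves Conj.
Position 4: Det is ruled out by rule 4; that leaves Conj.
The only consistent sequence is: Noun Conj Verb Conj Conj Verb Verb.
Verifying each rule — rule 1 ✓; rule 2 ✓; rule 3 ✓; rule 4 ✓.

Conj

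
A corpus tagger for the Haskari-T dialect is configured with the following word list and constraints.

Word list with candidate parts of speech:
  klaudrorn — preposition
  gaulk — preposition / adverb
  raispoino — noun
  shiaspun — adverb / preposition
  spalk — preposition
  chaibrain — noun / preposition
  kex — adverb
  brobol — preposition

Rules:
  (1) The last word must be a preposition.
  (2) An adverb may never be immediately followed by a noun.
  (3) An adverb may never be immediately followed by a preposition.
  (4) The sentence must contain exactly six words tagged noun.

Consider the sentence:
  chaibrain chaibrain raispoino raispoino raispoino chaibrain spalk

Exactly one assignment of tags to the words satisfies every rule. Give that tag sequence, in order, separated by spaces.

noun noun noun noun noun noun preposition

Candidates per position — 1:chaibrain {noun,preposition}; 2:chaibrain {noun,preposition}; 3:raispoino {noun}; 4:raispoino {noun}; 5:raispoino {noun}; 6:chaibrain {noun,preposition}; 7:spalk {preposition}.
Position 1: tagging it preposition would leave rule 4 unsatisfiable, so it must be noun.
Position 2: tagging it preposition would leave rule 4 unsatisfiable, so it must be noun.
Position 6: tagging it preposition would leave rule 4 unsatisfiable, so it must be noun.
The only consistent sequence is: noun noun noun noun noun noun preposition.
Check: rule 1 satisfied; rule 2 satisfied; rule 3 satisfied; rule 4 satisfied.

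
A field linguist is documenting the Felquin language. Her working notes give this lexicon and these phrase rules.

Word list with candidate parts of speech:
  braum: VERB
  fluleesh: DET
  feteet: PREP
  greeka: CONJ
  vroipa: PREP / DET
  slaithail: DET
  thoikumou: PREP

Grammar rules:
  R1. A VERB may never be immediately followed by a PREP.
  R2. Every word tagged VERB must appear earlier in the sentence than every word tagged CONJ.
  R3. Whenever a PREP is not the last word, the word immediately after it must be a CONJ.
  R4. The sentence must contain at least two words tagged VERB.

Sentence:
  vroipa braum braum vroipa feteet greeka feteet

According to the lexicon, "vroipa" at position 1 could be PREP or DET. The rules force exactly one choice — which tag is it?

DET

Candidates per position — 1:vroipa {PREP,DET}; 2:braum {VERB}; 3:braum {VERB}; 4:vroipa {PREP,DET}; 5:feteet {PREP}; 6:greeka {CONJ}; 7:feteet {PREP}.
At position 1, choosing PREP makes rule 3 impossible to satisfy; hence DET.
At position 4, choosing PREP makes rule 1 impossible to satisfy; hence DET.
The unique satisfying tagging is: DET VERB VERB DET PREP CONJ PREP.
Checking: rule 1 ✓; rule 2 ✓; rule 3 ✓; rule 4 ✓.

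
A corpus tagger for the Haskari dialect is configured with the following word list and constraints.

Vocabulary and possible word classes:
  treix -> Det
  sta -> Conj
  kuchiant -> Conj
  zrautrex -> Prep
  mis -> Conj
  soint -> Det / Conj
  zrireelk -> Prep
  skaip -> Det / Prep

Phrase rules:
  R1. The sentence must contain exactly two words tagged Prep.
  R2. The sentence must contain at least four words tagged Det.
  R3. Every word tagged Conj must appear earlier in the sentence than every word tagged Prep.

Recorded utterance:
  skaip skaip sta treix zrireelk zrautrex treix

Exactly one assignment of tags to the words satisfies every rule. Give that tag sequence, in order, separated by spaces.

Det Det Conj Det Prep Prep Det

Candidates per position — 1:skaip {Det,Prep}; 2:skaip {Det,Prep}; 3:sta {Conj}; 4:treix {Det}; 5:zrireelk {Prep}; 6:zrautrex {Prep}; 7:treix {Det}.
Position 1: tagging it Prep would leave rule 1 unsatisfiable, so it must be Det.
Position 2: tagging it Prep would leave rule 1 unsatisfiable, so it must be Det.
That leaves exactly one tagging: Det Det Conj Det Prep Prep Det.
Verifying each rule — rule 1 satisfied; rule 2 satisfied; rule 3 satisfied.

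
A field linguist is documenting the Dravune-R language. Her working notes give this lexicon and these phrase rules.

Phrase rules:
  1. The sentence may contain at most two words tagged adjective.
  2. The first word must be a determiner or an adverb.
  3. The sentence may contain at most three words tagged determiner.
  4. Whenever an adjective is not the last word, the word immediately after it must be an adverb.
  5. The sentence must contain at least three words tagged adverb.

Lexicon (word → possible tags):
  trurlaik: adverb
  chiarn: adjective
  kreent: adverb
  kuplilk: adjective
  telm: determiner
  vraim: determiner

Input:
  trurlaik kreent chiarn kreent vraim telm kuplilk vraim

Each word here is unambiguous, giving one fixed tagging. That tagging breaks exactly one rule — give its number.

4

Fixed tagging: adverb adverb adjective adverb determiner determiner adjective determiner.
Rule check: R1 holds, R2 holds, R3 holds, R4 violated, R5 holds.
Only rule 4 fails.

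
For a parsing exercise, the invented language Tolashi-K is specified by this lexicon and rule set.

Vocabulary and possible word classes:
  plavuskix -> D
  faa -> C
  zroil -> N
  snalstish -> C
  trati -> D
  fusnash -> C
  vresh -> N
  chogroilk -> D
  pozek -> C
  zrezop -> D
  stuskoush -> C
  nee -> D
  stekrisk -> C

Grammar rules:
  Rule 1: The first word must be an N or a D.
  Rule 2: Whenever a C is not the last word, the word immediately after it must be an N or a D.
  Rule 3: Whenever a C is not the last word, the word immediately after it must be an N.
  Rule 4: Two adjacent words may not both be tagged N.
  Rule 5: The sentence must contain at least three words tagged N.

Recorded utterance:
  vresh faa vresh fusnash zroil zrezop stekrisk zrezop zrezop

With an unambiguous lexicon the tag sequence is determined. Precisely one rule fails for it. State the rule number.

Fixed tagging: N C N C N D C D D.
Checking each rule: R1 ok, R2 ok, R3 fails, R4 ok, R5 ok.
Only rule 3 fails.

3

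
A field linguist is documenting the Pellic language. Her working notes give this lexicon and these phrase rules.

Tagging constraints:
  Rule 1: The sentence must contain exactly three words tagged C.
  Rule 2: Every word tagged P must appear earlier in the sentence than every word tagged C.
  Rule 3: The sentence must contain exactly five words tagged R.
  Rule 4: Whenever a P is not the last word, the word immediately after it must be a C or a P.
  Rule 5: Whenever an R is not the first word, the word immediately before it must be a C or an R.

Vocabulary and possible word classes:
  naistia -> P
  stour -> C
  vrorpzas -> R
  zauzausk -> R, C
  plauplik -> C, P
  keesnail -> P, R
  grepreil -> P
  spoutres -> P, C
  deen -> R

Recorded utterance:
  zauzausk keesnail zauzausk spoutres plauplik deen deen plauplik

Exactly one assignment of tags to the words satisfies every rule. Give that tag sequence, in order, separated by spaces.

Candidates per position — 1:zauzausk {R,C}; 2:keesnail {P,R}; 3:zauzausk {R,C}; 4:spoutres {P,C}; 5:plauplik {C,P}; 6:deen {R}; 7:deen {R}; 8:plauplik {C,P}.
If word 1 were C, no tagging could satisfy rule 3; so word 1 is R.
If word 2 were P, no tagging could satisfy rule 3; so word 2 is R.
If word 3 were C, no tagging could satisfy rule 3; so word 3 is R.
If word 4 were P, no tagging could satisfy rule 1; so word 4 is C.
If word 5 were P, no tagging could satisfy rule 1; so word 5 is C.
If word 8 were P, no tagging could satisfy rule 1; so word 8 is C.
That leaves exactly one tagging: R R R C C R R C.
Rule-by-rule: rule 1 ok; rule 2 ok; rule 3 ok; rule 4 ok; rule 5 ok.

R R R C C R R C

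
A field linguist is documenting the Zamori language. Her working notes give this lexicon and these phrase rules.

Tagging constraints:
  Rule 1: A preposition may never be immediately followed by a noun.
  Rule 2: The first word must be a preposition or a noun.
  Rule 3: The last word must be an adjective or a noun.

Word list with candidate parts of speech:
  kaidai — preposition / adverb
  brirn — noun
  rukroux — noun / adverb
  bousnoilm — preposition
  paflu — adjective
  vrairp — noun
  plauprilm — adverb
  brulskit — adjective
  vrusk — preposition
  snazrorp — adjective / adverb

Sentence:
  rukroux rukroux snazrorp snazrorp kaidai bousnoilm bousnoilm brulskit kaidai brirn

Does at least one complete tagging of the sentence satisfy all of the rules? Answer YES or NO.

Candidates per position — 1:rukroux {noun,adverb}; 2:rukroux {noun,adverb}; 3:snazrorp {adjective,adverb}; 4:snazrorp {adjective,adverb}; 5:kaidai {preposition,adverb}; 6:bousnoilm {preposition}; 7:bousnoilm {preposition}; 8:brulskit {adjective}; 9:kaidai {preposition,adverb}; 10:brirn {noun}.
One satisfying assignment: noun noun adverb adverb preposition preposition preposition adjective adverb noun.
Rule-by-rule: rule 1 ✓; rule 2 ✓; rule 3 ✓.

YES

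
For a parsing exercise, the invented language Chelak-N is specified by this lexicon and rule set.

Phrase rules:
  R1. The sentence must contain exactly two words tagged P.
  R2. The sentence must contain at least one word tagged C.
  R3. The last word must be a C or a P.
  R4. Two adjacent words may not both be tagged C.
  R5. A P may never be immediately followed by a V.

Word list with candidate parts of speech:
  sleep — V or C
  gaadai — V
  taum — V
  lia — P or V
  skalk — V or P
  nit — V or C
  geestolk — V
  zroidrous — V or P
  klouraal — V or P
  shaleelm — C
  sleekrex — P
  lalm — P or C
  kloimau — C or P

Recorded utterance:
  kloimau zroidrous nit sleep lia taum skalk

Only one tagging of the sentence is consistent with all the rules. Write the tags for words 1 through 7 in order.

C P C V V V P

Candidates per position — 1:kloimau {C,P}; 2:zroidrous {V,P}; 3:nit {V,C}; 4:sleep {V,C}; 5:lia {P,V}; 6:taum {V}; 7:skalk {V,P}.
Position 5: P is ruled out by rule 5; that leaves V.
Position 7: V is ruled out by rule 3; that leaves P.
The remaining ambiguous positions (1, 2, 3, 4) are resolved jointly — only one combination satisfies every rule.
So the tagging must be: C P C V V V P.
Checking: rule 1 holds; rule 2 holds; rule 3 holds; rule 4 holds; rule 5 holds.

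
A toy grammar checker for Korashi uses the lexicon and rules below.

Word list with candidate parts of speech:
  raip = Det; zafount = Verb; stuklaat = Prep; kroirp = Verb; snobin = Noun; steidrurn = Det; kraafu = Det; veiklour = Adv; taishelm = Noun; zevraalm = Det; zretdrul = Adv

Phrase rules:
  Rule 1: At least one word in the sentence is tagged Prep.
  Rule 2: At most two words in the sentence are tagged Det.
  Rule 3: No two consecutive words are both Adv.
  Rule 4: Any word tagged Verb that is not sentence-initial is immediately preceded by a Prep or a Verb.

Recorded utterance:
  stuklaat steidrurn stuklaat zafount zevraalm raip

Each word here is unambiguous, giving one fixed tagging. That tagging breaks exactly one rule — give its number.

Fixed tagging: Prep Det Prep Verb Det Det.
Rule check: R1 holds, R2 violated, R3 holds, R4 holds.
Only rule 2 fails.

2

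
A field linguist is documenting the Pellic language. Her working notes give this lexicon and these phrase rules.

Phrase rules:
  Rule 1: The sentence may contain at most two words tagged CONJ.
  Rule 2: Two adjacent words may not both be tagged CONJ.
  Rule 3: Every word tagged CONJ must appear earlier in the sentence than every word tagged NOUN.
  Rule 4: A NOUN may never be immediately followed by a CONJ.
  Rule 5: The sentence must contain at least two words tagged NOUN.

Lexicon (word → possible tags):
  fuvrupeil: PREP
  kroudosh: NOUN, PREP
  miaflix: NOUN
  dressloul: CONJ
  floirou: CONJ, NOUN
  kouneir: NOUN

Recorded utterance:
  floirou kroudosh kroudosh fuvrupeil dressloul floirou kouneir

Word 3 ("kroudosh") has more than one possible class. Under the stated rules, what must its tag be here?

PREP

Candidates per position — 1:floirou {CONJ,NOUN}; 2:kroudosh {NOUN,PREP}; 3:kroudosh {NOUN,PREP}; 4:fuvrupeil {PREP}; 5:dressloul {CONJ}; 6:floirou {CONJ,NOUN}; 7:kouneir {NOUN}.
Position 1: NOUN is ruled out by rule 3; that leaves CONJ.
Position 2: NOUN is ruled out by rule 3; that leaves PREP.
Position 3: NOUN is ruled out by rule 3; that leaves PREP.
Position 6: CONJ is ruled out by rule 1; that leaves NOUN.
The unique satisfying tagging is: CONJ PREP PREP PREP CONJ NOUN NOUN.
Rule-by-rule: rule 1 ok; rule 2 ok; rule 3 ok; rule 4 ok; rule 5 ok.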